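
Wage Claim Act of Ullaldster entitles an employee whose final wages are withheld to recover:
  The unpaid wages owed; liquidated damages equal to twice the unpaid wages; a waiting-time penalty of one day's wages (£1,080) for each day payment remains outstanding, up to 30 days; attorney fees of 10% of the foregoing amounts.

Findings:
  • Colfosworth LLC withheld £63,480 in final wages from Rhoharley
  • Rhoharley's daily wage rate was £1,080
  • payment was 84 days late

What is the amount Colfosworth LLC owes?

Doubled: 2 × £63,480 = £126,960
Penalty days: min(84, 30) = 30
Waiting-time penalty: 30 × £1,080 = £32,400
Subtotal: £63,480 + £126,960 + £32,400 = £222,840
Attorney fees: 10% of £222,840 = £22,284
Total award: £222,840 + £22,284 = £245,124

£245,124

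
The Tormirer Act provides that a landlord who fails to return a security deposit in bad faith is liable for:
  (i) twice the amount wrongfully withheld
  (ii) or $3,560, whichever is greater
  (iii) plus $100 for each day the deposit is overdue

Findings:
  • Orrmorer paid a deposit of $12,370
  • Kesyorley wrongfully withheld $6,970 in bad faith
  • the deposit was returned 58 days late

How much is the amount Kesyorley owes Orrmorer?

Doubled: 2 × $6,970 = $13,940
Minimum $3,560: $13,940 meets the minimum, no increase.
Late-return penalty: 58 × $100 = $5,800
Damages plus late penalty: $13,940 + $5,800 = $19,740

$19,740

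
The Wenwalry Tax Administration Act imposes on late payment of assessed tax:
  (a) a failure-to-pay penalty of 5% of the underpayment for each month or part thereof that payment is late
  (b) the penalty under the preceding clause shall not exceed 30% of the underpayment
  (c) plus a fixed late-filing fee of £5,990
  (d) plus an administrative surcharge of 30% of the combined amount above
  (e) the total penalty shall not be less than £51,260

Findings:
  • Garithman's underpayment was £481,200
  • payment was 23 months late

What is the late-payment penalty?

£195,455

Accrued rate: 5% × 23 = 115%, capped at 30% → 30%
Failure-to-pay penalty: 30% of £481,200 = £144,360
Penalty before surcharge: £144,360 + £5,990 = £150,350
Administrative surcharge: 30% of £150,350 = £45,105
Total penalty: £150,350 + £45,105 = £195,455
Minimum £51,260: £195,455 meets the minimum, no increase.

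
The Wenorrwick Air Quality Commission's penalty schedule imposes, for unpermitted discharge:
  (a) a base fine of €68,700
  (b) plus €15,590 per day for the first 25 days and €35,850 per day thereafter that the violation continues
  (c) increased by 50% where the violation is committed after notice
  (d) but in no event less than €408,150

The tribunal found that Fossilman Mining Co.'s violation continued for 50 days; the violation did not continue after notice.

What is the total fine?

€1,354,700

First 25 days: 25 × €15,590 = €389,750
Remaining days: (50 − 25) × €35,850 = €896,250
Per-day component: €389,750 + €896,250 = €1,286,000
Base plus per-day: €68,700 + €1,286,000 = €1,354,700
The violation did not continue after notice: no 50% increase.
Minimum €408,150: €1,354,700 meets the minimum, no increase.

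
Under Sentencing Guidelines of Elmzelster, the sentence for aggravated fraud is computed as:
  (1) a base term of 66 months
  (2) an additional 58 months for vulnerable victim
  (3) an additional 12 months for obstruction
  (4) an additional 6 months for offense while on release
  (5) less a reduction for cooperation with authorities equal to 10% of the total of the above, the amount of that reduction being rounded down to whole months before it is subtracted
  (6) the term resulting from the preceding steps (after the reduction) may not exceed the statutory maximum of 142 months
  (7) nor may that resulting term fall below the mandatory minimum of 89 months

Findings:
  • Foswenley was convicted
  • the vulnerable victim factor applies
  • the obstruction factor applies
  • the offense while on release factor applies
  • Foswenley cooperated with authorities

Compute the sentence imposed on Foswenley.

Vulnerable victim enhancement: +58 months
Obstruction enhancement: +12 months
Offense while on release enhancement: +6 months
Adjusted term: 66 months + 58 months + 12 months + 6 months = 142 months
Cooperation with authorities reduction: 10% of 142 months = 14 months (rounded down)
After reduction: 142 − 14 = 128 months
Cap at 142 months: 128 months is within the cap, no reduction.
Minimum 89 months: 128 months meets the minimum, no increase.

128 months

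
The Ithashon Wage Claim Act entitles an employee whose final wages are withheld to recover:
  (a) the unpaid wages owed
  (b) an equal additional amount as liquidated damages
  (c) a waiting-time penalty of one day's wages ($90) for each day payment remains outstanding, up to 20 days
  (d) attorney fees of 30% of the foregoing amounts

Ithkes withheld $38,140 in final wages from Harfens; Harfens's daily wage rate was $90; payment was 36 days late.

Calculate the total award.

Liquidated damages (equal amount): $38,140
Penalty days: min(36, 20) = 20
Waiting-time penalty: 20 × $90 = $1,800
Subtotal: $38,140 + $38,140 + $1,800 = $78,080
Attorney fees: 30% of $78,080 = $23,424
Total award: $78,080 + $23,424 = $101,504

$101,504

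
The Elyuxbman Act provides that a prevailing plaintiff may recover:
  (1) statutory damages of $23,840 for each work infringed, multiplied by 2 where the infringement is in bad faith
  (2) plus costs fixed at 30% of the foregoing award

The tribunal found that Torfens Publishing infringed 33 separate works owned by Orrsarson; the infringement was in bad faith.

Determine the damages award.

Statutory damages: 33 × $23,840 = $786,720
Doubled: 2 × $786,720 = $1,573,440
Costs: 30% of $1,573,440 = $472,032
Award plus costs: $1,573,440 + $472,032 = $2,045,472

$2,045,472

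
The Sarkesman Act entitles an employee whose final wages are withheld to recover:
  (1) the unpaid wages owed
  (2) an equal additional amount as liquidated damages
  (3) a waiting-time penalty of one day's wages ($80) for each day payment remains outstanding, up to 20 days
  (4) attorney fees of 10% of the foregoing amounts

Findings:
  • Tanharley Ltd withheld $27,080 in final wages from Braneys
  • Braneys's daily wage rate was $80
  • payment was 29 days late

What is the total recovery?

$61,336

Liquidated damages (equal amount): $27,080
Penalty days: min(29, 20) = 20
Waiting-time penalty: 20 × $80 = $1,600
Subtotal: $27,080 + $27,080 + $1,600 = $55,760
Attorney fees: 10% of $55,760 = $5,576
Total award: $55,760 + $5,576 = $61,336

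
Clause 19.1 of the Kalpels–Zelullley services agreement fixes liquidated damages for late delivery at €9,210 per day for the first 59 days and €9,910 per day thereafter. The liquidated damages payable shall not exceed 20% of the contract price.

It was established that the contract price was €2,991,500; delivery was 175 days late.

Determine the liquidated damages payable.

€598,300

First 59 days: 59 × €9,210 = €543,390
Remaining days: (175 − 59) × €9,910 = €1,149,560
Accrued per-day damages: €543,390 + €1,149,560 = €1,692,950
Cap: 20% of €2,991,500 = €598,300
Cap at €598,300: €1,692,950 exceeds the cap → €598,300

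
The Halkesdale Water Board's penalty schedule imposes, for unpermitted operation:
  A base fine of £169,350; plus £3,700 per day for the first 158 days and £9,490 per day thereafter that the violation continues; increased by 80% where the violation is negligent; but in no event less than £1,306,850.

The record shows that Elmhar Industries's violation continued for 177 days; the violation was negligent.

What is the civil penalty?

Civil penalty: £1,681,668

First 158 days: 158 × £3,700 = £584,600
Remaining days: (177 − 158) × £9,490 = £180,310
Per-day component: £584,600 + £180,310 = £764,910
Base plus per-day: £169,350 + £764,910 = £934,260
Enhancement: 80% of £934,260 = £747,408
Enhanced fine: £934,260 + £747,408 = £1,681,668
Minimum £1,306,850: £1,681,668 meets the minimum, no increase.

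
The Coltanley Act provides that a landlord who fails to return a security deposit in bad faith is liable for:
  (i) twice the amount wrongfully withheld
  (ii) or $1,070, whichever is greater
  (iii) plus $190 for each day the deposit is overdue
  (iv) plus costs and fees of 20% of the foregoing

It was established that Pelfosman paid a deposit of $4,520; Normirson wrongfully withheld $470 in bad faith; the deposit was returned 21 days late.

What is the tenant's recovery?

$6,072

Doubled: 2 × $470 = $940
Minimum $1,070: $940 is below the minimum → $1,070
Late-return penalty: 21 × $190 = $3,990
Damages plus late penalty: $1,070 + $3,990 = $5,060
Costs and fees: 20% of $5,060 = $1,012
Total recovery: $5,060 + $1,012 = $6,072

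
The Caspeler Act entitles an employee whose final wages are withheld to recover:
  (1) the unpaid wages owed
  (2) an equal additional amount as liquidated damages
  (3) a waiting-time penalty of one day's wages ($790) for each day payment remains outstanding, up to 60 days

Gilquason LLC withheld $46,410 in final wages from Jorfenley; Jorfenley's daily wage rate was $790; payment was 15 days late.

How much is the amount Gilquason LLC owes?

Liquidated damages (equal amount): $46,410
Penalty days: min(15, 60) = 15
Waiting-time penalty: 15 × $790 = $11,850
Total award: $46,410 + $46,410 + $11,850 = $104,670

$104,670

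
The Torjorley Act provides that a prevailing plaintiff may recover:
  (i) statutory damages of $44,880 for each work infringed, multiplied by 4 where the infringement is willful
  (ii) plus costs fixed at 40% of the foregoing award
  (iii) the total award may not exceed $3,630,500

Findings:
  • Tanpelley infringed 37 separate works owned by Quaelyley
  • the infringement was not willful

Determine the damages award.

$2,324,784

Statutory damages: 37 × $44,880 = $1,660,560
Infringement not willful: no ×4 enhancement.
Costs: 40% of $1,660,560 = $664,224
Award plus costs: $1,660,560 + $664,224 = $2,324,784
Cap at $3,630,500: $2,324,784 is within the cap, no reduction.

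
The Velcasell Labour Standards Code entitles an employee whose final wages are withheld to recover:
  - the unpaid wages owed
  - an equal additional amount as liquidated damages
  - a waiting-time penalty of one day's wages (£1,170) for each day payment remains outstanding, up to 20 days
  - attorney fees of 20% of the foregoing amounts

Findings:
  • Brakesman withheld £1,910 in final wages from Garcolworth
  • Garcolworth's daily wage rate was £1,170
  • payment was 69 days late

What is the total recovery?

Liquidated damages (equal amount): £1,910
Penalty days: min(69, 20) = 20
Waiting-time penalty: 20 × £1,170 = £23,400
Subtotal: £1,910 + £1,910 + £23,400 = £27,220
Attorney fees: 20% of £27,220 = £5,444
Total award: £27,220 + £5,444 = £32,664

£32,664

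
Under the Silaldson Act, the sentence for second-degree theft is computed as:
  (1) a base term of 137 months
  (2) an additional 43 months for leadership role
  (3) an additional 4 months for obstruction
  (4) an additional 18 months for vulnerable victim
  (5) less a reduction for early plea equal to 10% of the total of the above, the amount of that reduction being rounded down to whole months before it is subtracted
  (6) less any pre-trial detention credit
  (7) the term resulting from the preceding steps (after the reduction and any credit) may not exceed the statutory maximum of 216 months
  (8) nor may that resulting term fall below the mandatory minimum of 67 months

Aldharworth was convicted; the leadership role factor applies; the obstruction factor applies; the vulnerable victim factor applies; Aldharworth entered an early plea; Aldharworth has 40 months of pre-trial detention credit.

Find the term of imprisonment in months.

142 months

Leadership role enhancement: +43 months
Obstruction enhancement: +4 months
Vulnerable victim enhancement: +18 months
Adjusted term: 137 months + 43 months + 4 months + 18 months = 202 months
Early plea reduction: 10% of 202 months = 20 months (rounded down)
After reduction: 202 − 20 = 182 months
Less pre-trial detention credit: 182 months − 40 months = 142 months
Cap at 216 months: 142 months is within the cap, no reduction.
Minimum 67 months: 142 months meets the minimum, no increase.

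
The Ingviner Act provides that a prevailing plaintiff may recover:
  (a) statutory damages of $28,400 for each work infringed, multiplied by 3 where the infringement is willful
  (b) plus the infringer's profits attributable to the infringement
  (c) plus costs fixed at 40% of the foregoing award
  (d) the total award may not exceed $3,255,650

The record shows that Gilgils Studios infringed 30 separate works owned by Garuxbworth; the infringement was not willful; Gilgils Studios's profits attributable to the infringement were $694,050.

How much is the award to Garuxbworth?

$2,164,470

Statutory damages: 30 × $28,400 = $852,000
Infringement not willful: no ×3 enhancement.
Combined award: $852,000 + $694,050 = $1,546,050
Costs: 40% of $1,546,050 = $618,420
Award plus costs: $1,546,050 + $618,420 = $2,164,470
Cap at $3,255,650: $2,164,470 is within the cap, no reduction.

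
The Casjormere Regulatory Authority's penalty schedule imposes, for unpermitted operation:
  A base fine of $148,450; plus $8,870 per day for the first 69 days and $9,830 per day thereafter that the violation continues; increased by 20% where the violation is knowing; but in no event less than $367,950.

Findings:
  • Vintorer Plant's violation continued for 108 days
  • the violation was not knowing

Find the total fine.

First 69 days: 69 × $8,870 = $612,030
Remaining days: (108 − 69) × $9,830 = $383,370
Per-day component: $612,030 + $383,370 = $995,400
Base plus per-day: $148,450 + $995,400 = $1,143,850
The violation was not knowing: no 20% increase.
Minimum $367,950: $1,143,850 meets the minimum, no increase.

$1,143,850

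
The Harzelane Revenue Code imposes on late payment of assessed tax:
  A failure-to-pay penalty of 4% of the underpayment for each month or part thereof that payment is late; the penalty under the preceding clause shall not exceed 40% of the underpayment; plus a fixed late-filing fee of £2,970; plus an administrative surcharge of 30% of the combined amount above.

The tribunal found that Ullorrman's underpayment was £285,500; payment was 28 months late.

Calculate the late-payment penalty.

£152,321

Accrued rate: 4% × 28 = 112%, capped at 40% → 40%
Failure-to-pay penalty: 40% of £285,500 = £114,200
Penalty before surcharge: £114,200 + £2,970 = £117,170
Administrative surcharge: 30% of £117,170 = £35,151
Total penalty: £117,170 + £35,151 = £152,321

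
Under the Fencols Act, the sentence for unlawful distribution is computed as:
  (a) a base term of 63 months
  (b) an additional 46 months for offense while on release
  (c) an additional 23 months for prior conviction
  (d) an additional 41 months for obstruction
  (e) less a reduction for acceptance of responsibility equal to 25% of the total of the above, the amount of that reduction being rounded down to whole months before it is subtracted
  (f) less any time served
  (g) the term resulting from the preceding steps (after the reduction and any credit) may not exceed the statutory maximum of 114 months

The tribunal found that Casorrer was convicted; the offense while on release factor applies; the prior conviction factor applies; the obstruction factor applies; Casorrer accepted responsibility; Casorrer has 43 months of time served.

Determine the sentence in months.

Offense while on release enhancement: +46 months
Prior conviction enhancement: +23 months
Obstruction enhancement: +41 months
Adjusted term: 63 months + 46 months + 23 months + 41 months = 173 months
Acceptance of responsibility reduction: 25% of 173 months = 43 months (rounded down)
After reduction: 173 − 43 = 130 months
Less time served: 130 months − 43 months = 87 months
Cap at 114 months: 87 months is within the cap, no reduction.

87 months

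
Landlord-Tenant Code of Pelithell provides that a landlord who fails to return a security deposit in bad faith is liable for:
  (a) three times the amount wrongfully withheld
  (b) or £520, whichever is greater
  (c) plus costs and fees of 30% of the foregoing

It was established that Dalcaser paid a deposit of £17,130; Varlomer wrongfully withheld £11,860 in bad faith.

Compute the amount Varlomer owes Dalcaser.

£46,254

Trebled: 3 × £11,860 = £35,580
Minimum £520: £35,580 meets the minimum, no increase.
Costs and fees: 30% of £35,580 = £10,674
Total recovery: £35,580 + £10,674 = £46,254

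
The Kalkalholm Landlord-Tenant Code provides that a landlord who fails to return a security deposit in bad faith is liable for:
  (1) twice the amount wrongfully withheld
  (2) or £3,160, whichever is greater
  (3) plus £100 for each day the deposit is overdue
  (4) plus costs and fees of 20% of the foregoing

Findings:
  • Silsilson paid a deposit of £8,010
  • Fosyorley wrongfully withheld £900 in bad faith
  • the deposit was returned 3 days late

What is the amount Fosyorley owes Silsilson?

Doubled: 2 × £900 = £1,800
Minimum £3,160: £1,800 is below the minimum → £3,160
Late-return penalty: 3 × £100 = £300
Damages plus late penalty: £3,160 + £300 = £3,460
Costs and fees: 20% of £3,460 = £692
Total recovery: £3,460 + £692 = £4,152

£4,152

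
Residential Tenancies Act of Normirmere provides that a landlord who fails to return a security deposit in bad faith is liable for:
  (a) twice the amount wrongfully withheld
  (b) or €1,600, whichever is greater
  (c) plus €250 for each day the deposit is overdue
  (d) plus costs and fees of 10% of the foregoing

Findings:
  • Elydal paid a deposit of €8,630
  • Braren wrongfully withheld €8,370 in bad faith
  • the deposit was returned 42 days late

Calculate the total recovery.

Doubled: 2 × €8,370 = €16,740
Minimum €1,600: €16,740 meets the minimum, no increase.
Late-return penalty: 42 × €250 = €10,500
Damages plus late penalty: €16,740 + €10,500 = €27,240
Costs and fees: 10% of €27,240 = €2,724
Total recovery: €27,240 + €2,724 = €29,964

€29,964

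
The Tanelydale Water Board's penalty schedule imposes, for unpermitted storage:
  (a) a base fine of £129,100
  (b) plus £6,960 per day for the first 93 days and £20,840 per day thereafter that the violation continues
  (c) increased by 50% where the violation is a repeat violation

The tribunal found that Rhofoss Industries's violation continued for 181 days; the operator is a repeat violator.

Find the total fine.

First 93 days: 93 × £6,960 = £647,280
Remaining days: (181 − 93) × £20,840 = £1,833,920
Per-day component: £647,280 + £1,833,920 = £2,481,200
Base plus per-day: £129,100 + £2,481,200 = £2,610,300
Enhancement: 50% of £2,610,300 = £1,305,150
Enhanced fine: £2,610,300 + £1,305,150 = £3,915,450

£3,915,450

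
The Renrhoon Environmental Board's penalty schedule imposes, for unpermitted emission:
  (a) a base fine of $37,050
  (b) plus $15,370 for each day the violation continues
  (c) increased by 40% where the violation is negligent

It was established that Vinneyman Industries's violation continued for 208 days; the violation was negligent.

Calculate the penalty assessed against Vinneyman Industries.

$4,527,614

Per-day component: 208 × $15,370 = $3,196,960
Base plus per-day: $37,050 + $3,196,960 = $3,234,010
Enhancement: 40% of $3,234,010 = $1,293,604
Enhanced fine: $3,234,010 + $1,293,604 = $4,527,614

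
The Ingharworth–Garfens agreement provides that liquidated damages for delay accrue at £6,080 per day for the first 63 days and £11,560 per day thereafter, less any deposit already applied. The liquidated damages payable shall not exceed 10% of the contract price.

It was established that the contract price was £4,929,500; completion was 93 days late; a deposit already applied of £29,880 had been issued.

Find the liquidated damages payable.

Liquidated damages: £492,950

First 63 days: 63 × £6,080 = £383,040
Remaining days: (93 − 63) × £11,560 = £346,800
Accrued per-day damages: £383,040 + £346,800 = £729,840
Less deposit already applied: £729,840 − £29,880 = £699,960
Cap: 10% of £4,929,500 = £492,950
Cap at £492,950: £699,960 exceeds the cap → £492,950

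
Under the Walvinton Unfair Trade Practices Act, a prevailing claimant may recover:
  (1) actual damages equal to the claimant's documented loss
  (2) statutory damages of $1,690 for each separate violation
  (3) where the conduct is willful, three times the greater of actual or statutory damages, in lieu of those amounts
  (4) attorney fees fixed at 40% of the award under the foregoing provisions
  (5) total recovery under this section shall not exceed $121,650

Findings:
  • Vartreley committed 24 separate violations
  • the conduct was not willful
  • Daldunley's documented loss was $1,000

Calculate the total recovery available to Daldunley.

Statutory damages: 24 × $1,690 = $40,560
Conduct not willful: the in-lieu enhancement does not apply.
Actual plus statutory damages: $1,000 + $40,560 = $41,560
Attorney fees: 40% of $41,560 = $16,624
Total before cap: $41,560 + $16,624 = $58,184
Cap at $121,650: $58,184 is within the cap, no reduction.

$58,184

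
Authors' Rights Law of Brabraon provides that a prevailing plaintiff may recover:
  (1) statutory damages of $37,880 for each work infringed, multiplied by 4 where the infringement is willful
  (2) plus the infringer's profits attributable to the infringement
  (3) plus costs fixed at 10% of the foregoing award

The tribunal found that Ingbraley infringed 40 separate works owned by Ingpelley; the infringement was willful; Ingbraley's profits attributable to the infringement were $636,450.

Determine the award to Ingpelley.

$7,366,975

Statutory damages: 40 × $37,880 = $1,515,200
Multiplied by 4: 4 × $1,515,200 = $6,060,800
Combined award: $6,060,800 + $636,450 = $6,697,250
Costs: 10% of $6,697,250 = $669,725
Award plus costs: $6,697,250 + $669,725 = $7,366,975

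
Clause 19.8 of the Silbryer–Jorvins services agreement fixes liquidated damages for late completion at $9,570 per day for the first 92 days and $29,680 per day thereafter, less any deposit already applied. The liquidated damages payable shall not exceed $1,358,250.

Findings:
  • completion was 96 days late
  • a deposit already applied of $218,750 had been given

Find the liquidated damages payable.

$780,410

First 92 days: 92 × $9,570 = $880,440
Remaining days: (96 − 92) × $29,680 = $118,720
Accrued per-day damages: $880,440 + $118,720 = $999,160
Less deposit already applied: $999,160 − $218,750 = $780,410
Cap at $1,358,250: $780,410 is within the cap, no reduction.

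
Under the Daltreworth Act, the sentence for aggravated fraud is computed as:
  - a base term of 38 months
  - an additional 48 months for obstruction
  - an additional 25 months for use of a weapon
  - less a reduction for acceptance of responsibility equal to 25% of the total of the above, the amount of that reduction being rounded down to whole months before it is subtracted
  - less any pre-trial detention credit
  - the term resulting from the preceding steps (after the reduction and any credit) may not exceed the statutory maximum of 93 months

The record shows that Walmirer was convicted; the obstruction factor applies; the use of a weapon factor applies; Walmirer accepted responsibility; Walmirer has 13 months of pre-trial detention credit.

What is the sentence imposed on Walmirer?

71 months

Obstruction enhancement: +48 months
Use of a weapon enhancement: +25 months
Adjusted term: 38 months + 48 months + 25 months = 111 months
Acceptance of responsibility reduction: 25% of 111 months = 27 months (rounded down)
After reduction: 111 − 27 = 84 months
Less pre-trial detention credit: 84 months − 13 months = 71 months
Cap at 93 months: 71 months is within the cap, no reduction.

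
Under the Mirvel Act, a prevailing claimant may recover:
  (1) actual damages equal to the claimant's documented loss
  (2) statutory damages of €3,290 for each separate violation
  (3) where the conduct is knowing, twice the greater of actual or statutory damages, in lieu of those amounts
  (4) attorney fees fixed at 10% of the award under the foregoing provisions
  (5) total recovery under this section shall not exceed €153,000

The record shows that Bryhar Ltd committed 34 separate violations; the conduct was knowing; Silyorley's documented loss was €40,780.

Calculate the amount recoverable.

Statutory damages: 34 × €3,290 = €111,860
Greater of actual damages (€40,780) or statutory damages (€111,860): €111,860
Doubled: 2 × €111,860 = €223,720
Attorney fees: 10% of €223,720 = €22,372
Total before cap: €223,720 + €22,372 = €246,092
Cap at €153,000: €246,092 exceeds the cap → €153,000

Total recovery: €153,000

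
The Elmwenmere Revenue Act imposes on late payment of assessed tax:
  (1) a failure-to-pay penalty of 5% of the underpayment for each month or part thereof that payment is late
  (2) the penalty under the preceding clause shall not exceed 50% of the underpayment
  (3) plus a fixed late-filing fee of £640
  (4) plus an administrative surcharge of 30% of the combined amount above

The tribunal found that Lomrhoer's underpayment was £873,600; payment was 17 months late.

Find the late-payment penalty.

Accrued rate: 5% × 17 = 85%, capped at 50% → 50%
Failure-to-pay penalty: 50% of £873,600 = £436,800
Penalty before surcharge: £436,800 + £640 = £437,440
Administrative surcharge: 30% of £437,440 = £131,232
Total penalty: £437,440 + £131,232 = £568,672

£568,672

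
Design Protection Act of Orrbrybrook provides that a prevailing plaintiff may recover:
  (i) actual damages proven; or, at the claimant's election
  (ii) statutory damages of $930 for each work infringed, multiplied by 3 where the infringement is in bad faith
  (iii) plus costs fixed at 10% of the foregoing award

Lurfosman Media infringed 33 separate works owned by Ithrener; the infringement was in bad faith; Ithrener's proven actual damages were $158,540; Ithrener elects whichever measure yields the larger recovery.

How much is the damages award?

$174,394

Statutory damages: 33 × $930 = $30,690
Trebled: 3 × $30,690 = $92,070
Greater of actual damages ($158,540) or enhanced statutory damages ($92,070): $158,540
Costs: 10% of $158,540 = $15,854
Award plus costs: $158,540 + $15,854 = $174,394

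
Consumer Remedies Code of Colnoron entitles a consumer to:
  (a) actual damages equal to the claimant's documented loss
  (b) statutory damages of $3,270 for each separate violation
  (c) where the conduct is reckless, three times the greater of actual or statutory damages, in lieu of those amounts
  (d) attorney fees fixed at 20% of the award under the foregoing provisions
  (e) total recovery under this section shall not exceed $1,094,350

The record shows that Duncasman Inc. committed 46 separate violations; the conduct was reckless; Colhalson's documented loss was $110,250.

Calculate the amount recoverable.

$541,512

Statutory damages: 46 × $3,270 = $150,420
Greater of actual damages ($110,250) or statutory damages ($150,420): $150,420
Trebled: 3 × $150,420 = $451,260
Attorney fees: 20% of $451,260 = $90,252
Total before cap: $451,260 + $90,252 = $541,512
Cap at $1,094,350: $541,512 is within the cap, no reduction.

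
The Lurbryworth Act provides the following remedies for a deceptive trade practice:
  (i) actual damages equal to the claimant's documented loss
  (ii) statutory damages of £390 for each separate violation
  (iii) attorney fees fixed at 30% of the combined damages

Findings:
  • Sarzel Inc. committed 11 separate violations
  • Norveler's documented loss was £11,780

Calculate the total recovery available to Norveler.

£20,891

Statutory damages: 11 × £390 = £4,290
Combined damages: £11,780 + £4,290 = £16,070
Attorney fees: 30% of £16,070 = £4,821
Total recovery: £16,070 + £4,821 = £20,891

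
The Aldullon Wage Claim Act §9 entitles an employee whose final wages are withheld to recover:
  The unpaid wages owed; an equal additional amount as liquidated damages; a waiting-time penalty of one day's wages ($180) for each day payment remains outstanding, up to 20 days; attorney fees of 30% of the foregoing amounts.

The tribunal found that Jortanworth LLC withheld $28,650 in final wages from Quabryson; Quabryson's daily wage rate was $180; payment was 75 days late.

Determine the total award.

$79,170

Liquidated damages (equal amount): $28,650
Penalty days: min(75, 20) = 20
Waiting-time penalty: 20 × $180 = $3,600
Subtotal: $28,650 + $28,650 + $3,600 = $60,900
Attorney fees: 30% of $60,900 = $18,270
Total award: $60,900 + $18,270 = $79,170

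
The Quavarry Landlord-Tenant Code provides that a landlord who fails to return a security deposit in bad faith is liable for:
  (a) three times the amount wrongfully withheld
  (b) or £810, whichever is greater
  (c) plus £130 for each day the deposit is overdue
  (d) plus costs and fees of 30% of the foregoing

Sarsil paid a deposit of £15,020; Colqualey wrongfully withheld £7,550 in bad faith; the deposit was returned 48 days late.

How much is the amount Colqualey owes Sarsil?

£37,557

Trebled: 3 × £7,550 = £22,650
Minimum £810: £22,650 meets the minimum, no increase.
Late-return penalty: 48 × £130 = £6,240
Damages plus late penalty: £22,650 + £6,240 = £28,890
Costs and fees: 30% of £28,890 = £8,667
Total recovery: £28,890 + £8,667 = £37,557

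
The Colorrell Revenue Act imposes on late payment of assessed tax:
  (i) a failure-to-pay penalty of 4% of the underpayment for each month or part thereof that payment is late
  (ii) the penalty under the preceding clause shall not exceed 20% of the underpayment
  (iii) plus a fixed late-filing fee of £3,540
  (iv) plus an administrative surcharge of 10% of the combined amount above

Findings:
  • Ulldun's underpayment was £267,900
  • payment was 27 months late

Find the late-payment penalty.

Accrued rate: 4% × 27 = 108%, capped at 20% → 20%
Failure-to-pay penalty: 20% of £267,900 = £53,580
Penalty before surcharge: £53,580 + £3,540 = £57,120
Administrative surcharge: 10% of £57,120 = £5,712
Total penalty: £57,120 + £5,712 = £62,832

£62,832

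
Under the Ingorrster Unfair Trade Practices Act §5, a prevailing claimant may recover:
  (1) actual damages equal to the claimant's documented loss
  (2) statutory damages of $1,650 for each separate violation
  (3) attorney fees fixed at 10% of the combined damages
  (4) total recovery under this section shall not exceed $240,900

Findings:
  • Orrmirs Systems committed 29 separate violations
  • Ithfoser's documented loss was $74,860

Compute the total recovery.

$134,981

Statutory damages: 29 × $1,650 = $47,850
Combined damages: $74,860 + $47,850 = $122,710
Attorney fees: 10% of $122,710 = $12,271
Total before cap: $122,710 + $12,271 = $134,981
Cap at $240,900: $134,981 is within the cap, no reduction.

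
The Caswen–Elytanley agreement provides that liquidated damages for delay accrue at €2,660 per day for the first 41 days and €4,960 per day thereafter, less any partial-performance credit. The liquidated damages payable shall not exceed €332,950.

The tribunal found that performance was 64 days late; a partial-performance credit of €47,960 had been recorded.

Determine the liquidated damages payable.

First 41 days: 41 × €2,660 = €109,060
Remaining days: (64 − 41) × €4,960 = €114,080
Accrued per-day damages: €109,060 + €114,080 = €223,140
Less partial-performance credit: €223,140 − €47,960 = €175,180
Cap at €332,950: €175,180 is within the cap, no reduction.

Liquidated damages: €175,180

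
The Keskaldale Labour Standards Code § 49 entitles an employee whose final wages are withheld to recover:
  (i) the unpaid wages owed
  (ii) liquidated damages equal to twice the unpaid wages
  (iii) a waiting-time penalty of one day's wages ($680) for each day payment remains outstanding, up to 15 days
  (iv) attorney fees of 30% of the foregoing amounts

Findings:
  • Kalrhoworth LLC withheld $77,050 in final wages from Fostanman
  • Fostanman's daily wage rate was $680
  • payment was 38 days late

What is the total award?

Doubled: 2 × $77,050 = $154,100
Penalty days: min(38, 15) = 15
Waiting-time penalty: 15 × $680 = $10,200
Subtotal: $77,050 + $154,100 + $10,200 = $241,350
Attorney fees: 30% of $241,350 = $72,405
Total award: $241,350 + $72,405 = $313,755

$313,755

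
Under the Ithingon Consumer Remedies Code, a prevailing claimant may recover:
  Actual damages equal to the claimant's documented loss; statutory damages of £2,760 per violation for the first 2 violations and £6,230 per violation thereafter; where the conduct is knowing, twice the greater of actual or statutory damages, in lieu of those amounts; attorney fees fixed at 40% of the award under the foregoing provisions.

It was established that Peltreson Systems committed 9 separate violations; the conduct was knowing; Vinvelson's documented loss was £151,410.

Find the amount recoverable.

First 2 violations: 2 × £2,760 = £5,520
Remaining violations: (9 − 2) × £6,230 = £43,610
Statutory damages: £5,520 + £43,610 = £49,130
Greater of actual damages (£151,410) or statutory damages (£49,130): £151,410
Doubled: 2 × £151,410 = £302,820
Attorney fees: 40% of £302,820 = £121,128
Total recovery: £302,820 + £121,128 = £423,948

£423,948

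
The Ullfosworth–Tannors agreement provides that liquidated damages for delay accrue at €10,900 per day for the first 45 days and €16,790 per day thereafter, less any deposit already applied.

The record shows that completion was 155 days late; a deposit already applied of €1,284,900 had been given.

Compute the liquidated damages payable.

First 45 days: 45 × €10,900 = €490,500
Remaining days: (155 − 45) × €16,790 = €1,846,900
Accrued per-day damages: €490,500 + €1,846,900 = €2,337,400
Less deposit already applied: €2,337,400 − €1,284,900 = €1,052,500

€1,052,500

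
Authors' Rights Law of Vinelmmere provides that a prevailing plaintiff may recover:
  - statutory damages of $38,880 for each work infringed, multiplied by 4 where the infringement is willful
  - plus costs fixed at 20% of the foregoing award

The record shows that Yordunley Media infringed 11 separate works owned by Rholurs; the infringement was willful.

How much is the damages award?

$2,052,864

Statutory damages: 11 × $38,880 = $427,680
Multiplied by 4: 4 × $427,680 = $1,710,720
Costs: 20% of $1,710,720 = $342,144
Award plus costs: $1,710,720 + $342,144 = $2,052,864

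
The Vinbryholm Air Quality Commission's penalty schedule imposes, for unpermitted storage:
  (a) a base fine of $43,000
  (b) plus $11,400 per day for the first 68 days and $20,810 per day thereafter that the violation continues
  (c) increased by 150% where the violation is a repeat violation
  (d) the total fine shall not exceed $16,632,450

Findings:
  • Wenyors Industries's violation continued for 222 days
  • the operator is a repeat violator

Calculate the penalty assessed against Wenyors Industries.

$10,057,350

First 68 days: 68 × $11,400 = $775,200
Remaining days: (222 − 68) × $20,810 = $3,204,740
Per-day component: $775,200 + $3,204,740 = $3,979,940
Base plus per-day: $43,000 + $3,979,940 = $4,022,940
Enhancement: 150% of $4,022,940 = $6,034,410
Enhanced fine: $4,022,940 + $6,034,410 = $10,057,350
Cap at $16,632,450: $10,057,350 is within the cap, no reduction.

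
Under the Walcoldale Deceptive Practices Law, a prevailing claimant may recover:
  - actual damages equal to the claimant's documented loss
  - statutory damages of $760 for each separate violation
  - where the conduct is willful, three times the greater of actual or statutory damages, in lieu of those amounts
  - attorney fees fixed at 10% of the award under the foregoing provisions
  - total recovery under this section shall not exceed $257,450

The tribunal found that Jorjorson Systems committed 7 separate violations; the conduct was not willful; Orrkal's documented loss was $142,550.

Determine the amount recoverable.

Total recovery: $162,657

Statutory damages: 7 × $760 = $5,320
Conduct not willful: the in-lieu enhancement does not apply.
Actual plus statutory damages: $142,550 + $5,320 = $147,870
Attorney fees: 10% of $147,870 = $14,787
Total before cap: $147,870 + $14,787 = $162,657
Cap at $257,450: $162,657 is within the cap, no reduction.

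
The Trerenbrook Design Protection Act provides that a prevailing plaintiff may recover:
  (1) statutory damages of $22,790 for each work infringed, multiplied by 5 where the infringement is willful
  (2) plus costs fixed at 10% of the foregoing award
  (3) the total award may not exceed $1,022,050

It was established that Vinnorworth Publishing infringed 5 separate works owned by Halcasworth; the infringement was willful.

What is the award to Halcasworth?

$626,725

Statutory damages: 5 × $22,790 = $113,950
Multiplied by 5: 5 × $113,950 = $569,750
Costs: 10% of $569,750 = $56,975
Award plus costs: $569,750 + $56,975 = $626,725
Cap at $1,022,050: $626,725 is within the cap, no reduction.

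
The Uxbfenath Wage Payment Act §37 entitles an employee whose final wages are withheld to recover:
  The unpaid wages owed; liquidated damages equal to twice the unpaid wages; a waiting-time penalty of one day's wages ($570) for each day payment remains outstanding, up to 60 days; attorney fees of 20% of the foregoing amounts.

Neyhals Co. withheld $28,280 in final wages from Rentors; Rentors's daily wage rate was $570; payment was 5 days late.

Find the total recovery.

$105,228

Doubled: 2 × $28,280 = $56,560
Penalty days: min(5, 60) = 5
Waiting-time penalty: 5 × $570 = $2,850
Subtotal: $28,280 + $56,560 + $2,850 = $87,690
Attorney fees: 20% of $87,690 = $17,538
Total award: $87,690 + $17,538 = $105,228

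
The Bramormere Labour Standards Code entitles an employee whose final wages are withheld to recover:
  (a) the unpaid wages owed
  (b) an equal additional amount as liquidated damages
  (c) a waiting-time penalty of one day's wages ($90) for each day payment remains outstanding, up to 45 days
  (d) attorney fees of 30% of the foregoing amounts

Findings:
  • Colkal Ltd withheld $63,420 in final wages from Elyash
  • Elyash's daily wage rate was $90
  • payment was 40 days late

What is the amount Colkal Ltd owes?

Liquidated damages (equal amount): $63,420
Penalty days: min(40, 45) = 40
Waiting-time penalty: 40 × $90 = $3,600
Subtotal: $63,420 + $63,420 + $3,600 = $130,440
Attorney fees: 30% of $130,440 = $39,132
Total award: $130,440 + $39,132 = $169,572

Total award: $169,572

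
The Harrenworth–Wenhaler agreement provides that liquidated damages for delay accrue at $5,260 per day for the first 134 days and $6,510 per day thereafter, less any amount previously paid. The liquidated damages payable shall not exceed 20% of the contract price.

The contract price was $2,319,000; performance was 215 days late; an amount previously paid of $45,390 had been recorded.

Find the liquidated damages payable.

First 134 days: 134 × $5,260 = $704,840
Remaining days: (215 − 134) × $6,510 = $527,310
Accrued per-day damages: $704,840 + $527,310 = $1,232,150
Less amount previously paid: $1,232,150 − $45,390 = $1,186,760
Cap: 20% of $2,319,000 = $463,800
Cap at $463,800: $1,186,760 exceeds the cap → $463,800

$463,800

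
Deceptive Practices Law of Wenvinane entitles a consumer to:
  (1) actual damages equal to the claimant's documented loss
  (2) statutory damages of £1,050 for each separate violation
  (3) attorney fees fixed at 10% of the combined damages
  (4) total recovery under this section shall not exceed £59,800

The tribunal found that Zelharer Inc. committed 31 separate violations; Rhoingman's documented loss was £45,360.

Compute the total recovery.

£59,800

Statutory damages: 31 × £1,050 = £32,550
Combined damages: £45,360 + £32,550 = £77,910
Attorney fees: 10% of £77,910 = £7,791
Total before cap: £77,910 + £7,791 = £85,701
Cap at £59,800: £85,701 exceeds the cap → £59,800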